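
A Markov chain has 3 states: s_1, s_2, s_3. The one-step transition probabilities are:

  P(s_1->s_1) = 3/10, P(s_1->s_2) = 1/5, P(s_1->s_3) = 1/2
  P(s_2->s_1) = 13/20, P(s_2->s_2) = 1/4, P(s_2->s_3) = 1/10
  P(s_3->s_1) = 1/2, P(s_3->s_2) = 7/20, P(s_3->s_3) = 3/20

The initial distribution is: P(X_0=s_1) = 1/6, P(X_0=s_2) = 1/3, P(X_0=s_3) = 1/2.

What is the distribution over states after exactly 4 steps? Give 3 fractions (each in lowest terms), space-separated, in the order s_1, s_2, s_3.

Propagating the distribution step by step (d_{t+1} = d_t * P):
d_0 = (s_1=1/6, s_2=1/3, s_3=1/2)
  d_1[s_1] = 1/6*3/10 + 1/3*13/20 + 1/2*1/2 = 31/60
  d_1[s_2] = 1/6*1/5 + 1/3*1/4 + 1/2*7/20 = 7/24
  d_1[s_3] = 1/6*1/2 + 1/3*1/10 + 1/2*3/20 = 23/120
d_1 = (s_1=31/60, s_2=7/24, s_3=23/120)
  d_2[s_1] = 31/60*3/10 + 7/24*13/20 + 23/120*1/2 = 1057/2400
  d_2[s_2] = 31/60*1/5 + 7/24*1/4 + 23/120*7/20 = 73/300
  d_2[s_3] = 31/60*1/2 + 7/24*1/10 + 23/120*3/20 = 253/800
d_2 = (s_1=1057/2400, s_2=73/300, s_3=253/800)
  d_3[s_1] = 1057/2400*3/10 + 73/300*13/20 + 253/800*1/2 = 5381/12000
  d_3[s_2] = 1057/2400*1/5 + 73/300*1/4 + 253/800*7/20 = 12461/48000
  d_3[s_3] = 1057/2400*1/2 + 73/300*1/10 + 253/800*3/20 = 2803/9600
d_3 = (s_1=5381/12000, s_2=12461/48000, s_3=2803/9600)
  d_4[s_1] = 5381/12000*3/10 + 12461/48000*13/20 + 2803/9600*1/2 = 431287/960000
  d_4[s_2] = 5381/12000*1/5 + 12461/48000*1/4 + 2803/9600*7/20 = 123253/480000
  d_4[s_3] = 5381/12000*1/2 + 12461/48000*1/10 + 2803/9600*3/20 = 94069/320000
d_4 = (s_1=431287/960000, s_2=123253/480000, s_3=94069/320000)

Answer: 431287/960000 123253/480000 94069/320000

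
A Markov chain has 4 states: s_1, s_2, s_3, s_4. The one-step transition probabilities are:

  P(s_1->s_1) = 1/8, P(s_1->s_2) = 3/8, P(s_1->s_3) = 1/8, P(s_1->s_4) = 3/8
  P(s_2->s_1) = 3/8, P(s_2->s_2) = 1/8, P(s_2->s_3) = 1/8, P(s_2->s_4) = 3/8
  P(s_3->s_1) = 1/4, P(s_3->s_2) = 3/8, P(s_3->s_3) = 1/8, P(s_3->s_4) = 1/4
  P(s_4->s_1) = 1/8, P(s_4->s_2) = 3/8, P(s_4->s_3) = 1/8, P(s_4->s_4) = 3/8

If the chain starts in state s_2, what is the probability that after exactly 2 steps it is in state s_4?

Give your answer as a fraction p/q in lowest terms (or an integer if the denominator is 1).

Answer: 23/64

Derivation:
Computing P^2 by repeated multiplication:
P^1 =
  s_1: [1/8, 3/8, 1/8, 3/8]
  s_2: [3/8, 1/8, 1/8, 3/8]
  s_3: [1/4, 3/8, 1/8, 1/4]
  s_4: [1/8, 3/8, 1/8, 3/8]
P^2 =
  s_1: [15/64, 9/32, 1/8, 23/64]
  s_2: [11/64, 11/32, 1/8, 23/64]
  s_3: [15/64, 9/32, 1/8, 23/64]
  s_4: [15/64, 9/32, 1/8, 23/64]

(P^2)[s_2 -> s_4] = 23/64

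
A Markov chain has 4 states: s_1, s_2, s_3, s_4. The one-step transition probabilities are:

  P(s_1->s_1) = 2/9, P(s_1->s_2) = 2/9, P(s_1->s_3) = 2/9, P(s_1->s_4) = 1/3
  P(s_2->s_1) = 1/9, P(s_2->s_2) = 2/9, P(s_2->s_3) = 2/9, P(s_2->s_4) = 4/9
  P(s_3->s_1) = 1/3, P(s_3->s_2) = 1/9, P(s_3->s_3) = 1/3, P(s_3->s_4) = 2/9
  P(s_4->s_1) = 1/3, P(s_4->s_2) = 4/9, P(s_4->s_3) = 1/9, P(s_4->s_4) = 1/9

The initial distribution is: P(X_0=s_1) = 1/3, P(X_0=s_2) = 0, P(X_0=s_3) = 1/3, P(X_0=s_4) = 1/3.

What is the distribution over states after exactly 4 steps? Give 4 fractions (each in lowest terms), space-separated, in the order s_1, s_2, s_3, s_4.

Answer: 4867/19683 566/2187 4249/19683 5473/19683

Derivation:
Propagating the distribution step by step (d_{t+1} = d_t * P):
d_0 = (s_1=1/3, s_2=0, s_3=1/3, s_4=1/3)
  d_1[s_1] = 1/3*2/9 + 0*1/9 + 1/3*1/3 + 1/3*1/3 = 8/27
  d_1[s_2] = 1/3*2/9 + 0*2/9 + 1/3*1/9 + 1/3*4/9 = 7/27
  d_1[s_3] = 1/3*2/9 + 0*2/9 + 1/3*1/3 + 1/3*1/9 = 2/9
  d_1[s_4] = 1/3*1/3 + 0*4/9 + 1/3*2/9 + 1/3*1/9 = 2/9
d_1 = (s_1=8/27, s_2=7/27, s_3=2/9, s_4=2/9)
  d_2[s_1] = 8/27*2/9 + 7/27*1/9 + 2/9*1/3 + 2/9*1/3 = 59/243
  d_2[s_2] = 8/27*2/9 + 7/27*2/9 + 2/9*1/9 + 2/9*4/9 = 20/81
  d_2[s_3] = 8/27*2/9 + 7/27*2/9 + 2/9*1/3 + 2/9*1/9 = 2/9
  d_2[s_4] = 8/27*1/3 + 7/27*4/9 + 2/9*2/9 + 2/9*1/9 = 70/243
d_2 = (s_1=59/243, s_2=20/81, s_3=2/9, s_4=70/243)
  d_3[s_1] = 59/243*2/9 + 20/81*1/9 + 2/9*1/3 + 70/243*1/3 = 550/2187
  d_3[s_2] = 59/243*2/9 + 20/81*2/9 + 2/9*1/9 + 70/243*4/9 = 572/2187
  d_3[s_3] = 59/243*2/9 + 20/81*2/9 + 2/9*1/3 + 70/243*1/9 = 470/2187
  d_3[s_4] = 59/243*1/3 + 20/81*4/9 + 2/9*2/9 + 70/243*1/9 = 595/2187
d_3 = (s_1=550/2187, s_2=572/2187, s_3=470/2187, s_4=595/2187)
  d_4[s_1] = 550/2187*2/9 + 572/2187*1/9 + 470/2187*1/3 + 595/2187*1/3 = 4867/19683
  d_4[s_2] = 550/2187*2/9 + 572/2187*2/9 + 470/2187*1/9 + 595/2187*4/9 = 566/2187
  d_4[s_3] = 550/2187*2/9 + 572/2187*2/9 + 470/2187*1/3 + 595/2187*1/9 = 4249/19683
  d_4[s_4] = 550/2187*1/3 + 572/2187*4/9 + 470/2187*2/9 + 595/2187*1/9 = 5473/19683
d_4 = (s_1=4867/19683, s_2=566/2187, s_3=4249/19683, s_4=5473/19683)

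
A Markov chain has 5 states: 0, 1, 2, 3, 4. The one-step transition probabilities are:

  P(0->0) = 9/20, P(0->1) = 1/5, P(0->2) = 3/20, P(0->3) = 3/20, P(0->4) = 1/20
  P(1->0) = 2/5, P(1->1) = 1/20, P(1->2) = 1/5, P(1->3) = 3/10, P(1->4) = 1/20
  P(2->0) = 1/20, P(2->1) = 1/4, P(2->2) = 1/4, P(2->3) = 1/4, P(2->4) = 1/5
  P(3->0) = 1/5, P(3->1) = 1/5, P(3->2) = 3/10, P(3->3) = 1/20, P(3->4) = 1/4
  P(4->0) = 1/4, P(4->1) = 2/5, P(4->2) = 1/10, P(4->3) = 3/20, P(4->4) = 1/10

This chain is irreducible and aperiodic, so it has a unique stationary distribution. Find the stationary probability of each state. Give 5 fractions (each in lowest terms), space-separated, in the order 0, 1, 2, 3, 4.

Answer: 3785/13099 34747/170287 34329/170287 31080/170287 20926/170287

Derivation:
The stationary distribution satisfies pi = pi * P, i.e.:
  pi_0 = 9/20*pi_0 + 2/5*pi_1 + 1/20*pi_2 + 1/5*pi_3 + 1/4*pi_4
  pi_1 = 1/5*pi_0 + 1/20*pi_1 + 1/4*pi_2 + 1/5*pi_3 + 2/5*pi_4
  pi_2 = 3/20*pi_0 + 1/5*pi_1 + 1/4*pi_2 + 3/10*pi_3 + 1/10*pi_4
  pi_3 = 3/20*pi_0 + 3/10*pi_1 + 1/4*pi_2 + 1/20*pi_3 + 3/20*pi_4
  pi_4 = 1/20*pi_0 + 1/20*pi_1 + 1/5*pi_2 + 1/4*pi_3 + 1/10*pi_4
with normalization: pi_0 + pi_1 + pi_2 + pi_3 + pi_4 = 1.

Using the first 4 balance equations plus normalization, the linear system A*pi = b is:
  [-11/20, 2/5, 1/20, 1/5, 1/4] . pi = 0
  [1/5, -19/20, 1/4, 1/5, 2/5] . pi = 0
  [3/20, 1/5, -3/4, 3/10, 1/10] . pi = 0
  [3/20, 3/10, 1/4, -19/20, 3/20] . pi = 0
  [1, 1, 1, 1, 1] . pi = 1

Solving yields:
  pi_0 = 3785/13099
  pi_1 = 34747/170287
  pi_2 = 34329/170287
  pi_3 = 31080/170287
  pi_4 = 20926/170287

Verification (pi * P):
  3785/13099*9/20 + 34747/170287*2/5 + 34329/170287*1/20 + 31080/170287*1/5 + 20926/170287*1/4 = 3785/13099 = pi_0  (ok)
  3785/13099*1/5 + 34747/170287*1/20 + 34329/170287*1/4 + 31080/170287*1/5 + 20926/170287*2/5 = 34747/170287 = pi_1  (ok)
  3785/13099*3/20 + 34747/170287*1/5 + 34329/170287*1/4 + 31080/170287*3/10 + 20926/170287*1/10 = 34329/170287 = pi_2  (ok)
  3785/13099*3/20 + 34747/170287*3/10 + 34329/170287*1/4 + 31080/170287*1/20 + 20926/170287*3/20 = 31080/170287 = pi_3  (ok)
  3785/13099*1/20 + 34747/170287*1/20 + 34329/170287*1/5 + 31080/170287*1/4 + 20926/170287*1/10 = 20926/170287 = pi_4  (ok)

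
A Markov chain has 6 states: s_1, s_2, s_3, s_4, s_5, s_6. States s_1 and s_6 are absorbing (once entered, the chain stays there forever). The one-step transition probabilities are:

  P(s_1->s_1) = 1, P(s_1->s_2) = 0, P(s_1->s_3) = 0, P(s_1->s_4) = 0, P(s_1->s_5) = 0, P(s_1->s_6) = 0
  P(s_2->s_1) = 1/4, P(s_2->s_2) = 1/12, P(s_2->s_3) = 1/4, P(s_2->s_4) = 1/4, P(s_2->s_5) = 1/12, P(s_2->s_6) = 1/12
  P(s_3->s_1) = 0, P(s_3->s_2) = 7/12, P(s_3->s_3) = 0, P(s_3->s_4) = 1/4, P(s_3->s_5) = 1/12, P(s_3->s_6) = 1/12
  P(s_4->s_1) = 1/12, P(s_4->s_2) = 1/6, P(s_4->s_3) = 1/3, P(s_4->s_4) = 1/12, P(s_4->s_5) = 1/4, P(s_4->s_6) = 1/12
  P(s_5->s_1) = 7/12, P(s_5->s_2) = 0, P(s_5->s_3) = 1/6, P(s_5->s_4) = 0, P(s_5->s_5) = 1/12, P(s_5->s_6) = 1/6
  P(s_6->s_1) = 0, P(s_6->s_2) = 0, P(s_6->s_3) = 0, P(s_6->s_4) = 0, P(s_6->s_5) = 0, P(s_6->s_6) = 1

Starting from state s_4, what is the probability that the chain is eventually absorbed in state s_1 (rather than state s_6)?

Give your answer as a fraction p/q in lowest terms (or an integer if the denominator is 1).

Answer: 404/623

Derivation:
Let a_i = P(absorbed in s_1 | start in state i).
Boundary conditions: a_s_1 = 1, a_s_6 = 0.
For each transient state i, a_i = sum_j P(i->j) * a_j:
  a_s_2 = 1/4*a_s_1 + 1/12*a_s_2 + 1/4*a_s_3 + 1/4*a_s_4 + 1/12*a_s_5 + 1/12*a_s_6
  a_s_3 = 0*a_s_1 + 7/12*a_s_2 + 0*a_s_3 + 1/4*a_s_4 + 1/12*a_s_5 + 1/12*a_s_6
  a_s_4 = 1/12*a_s_1 + 1/6*a_s_2 + 1/3*a_s_3 + 1/12*a_s_4 + 1/4*a_s_5 + 1/12*a_s_6
  a_s_5 = 7/12*a_s_1 + 0*a_s_2 + 1/6*a_s_3 + 0*a_s_4 + 1/12*a_s_5 + 1/6*a_s_6

Substituting a_s_1 = 1 and a_s_6 = 0, rearrange to (I - Q) a = r where r[i] = P(i -> s_1):
  [11/12, -1/4, -1/4, -1/12] . (a_s_2, a_s_3, a_s_4, a_s_5) = 1/4
  [-7/12, 1, -1/4, -1/12] . (a_s_2, a_s_3, a_s_4, a_s_5) = 0
  [-1/6, -1/3, 11/12, -1/4] . (a_s_2, a_s_3, a_s_4, a_s_5) = 1/12
  [0, -1/6, 0, 11/12] . (a_s_2, a_s_3, a_s_4, a_s_5) = 7/12

Solving yields:
  a_s_2 = 429/623
  a_s_3 = 1951/3115
  a_s_4 = 404/623
  a_s_5 = 2337/3115

Starting state is s_4, so the absorption probability is a_s_4 = 404/623.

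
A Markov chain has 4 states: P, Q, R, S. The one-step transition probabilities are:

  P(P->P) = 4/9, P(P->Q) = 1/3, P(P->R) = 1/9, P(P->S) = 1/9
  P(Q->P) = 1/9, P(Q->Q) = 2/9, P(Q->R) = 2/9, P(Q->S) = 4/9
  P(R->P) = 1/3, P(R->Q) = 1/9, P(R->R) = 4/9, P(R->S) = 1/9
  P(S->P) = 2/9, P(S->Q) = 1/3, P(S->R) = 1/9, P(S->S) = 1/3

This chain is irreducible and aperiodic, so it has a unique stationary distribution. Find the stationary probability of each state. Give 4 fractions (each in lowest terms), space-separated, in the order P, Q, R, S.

The stationary distribution satisfies pi = pi * P, i.e.:
  pi_P = 4/9*pi_P + 1/9*pi_Q + 1/3*pi_R + 2/9*pi_S
  pi_Q = 1/3*pi_P + 2/9*pi_Q + 1/9*pi_R + 1/3*pi_S
  pi_R = 1/9*pi_P + 2/9*pi_Q + 4/9*pi_R + 1/9*pi_S
  pi_S = 1/9*pi_P + 4/9*pi_Q + 1/9*pi_R + 1/3*pi_S
with normalization: pi_P + pi_Q + pi_R + pi_S = 1.

Using the first 3 balance equations plus normalization, the linear system A*pi = b is:
  [-5/9, 1/9, 1/3, 2/9] . pi = 0
  [1/3, -7/9, 1/9, 1/3] . pi = 0
  [1/9, 2/9, -5/9, 1/9] . pi = 0
  [1, 1, 1, 1] . pi = 1

Solving yields:
  pi_P = 121/434
  pi_Q = 8/31
  pi_R = 13/62
  pi_S = 55/217

Verification (pi * P):
  121/434*4/9 + 8/31*1/9 + 13/62*1/3 + 55/217*2/9 = 121/434 = pi_P  (ok)
  121/434*1/3 + 8/31*2/9 + 13/62*1/9 + 55/217*1/3 = 8/31 = pi_Q  (ok)
  121/434*1/9 + 8/31*2/9 + 13/62*4/9 + 55/217*1/9 = 13/62 = pi_R  (ok)
  121/434*1/9 + 8/31*4/9 + 13/62*1/9 + 55/217*1/3 = 55/217 = pi_S  (ok)

Answer: 121/434 8/31 13/62 55/217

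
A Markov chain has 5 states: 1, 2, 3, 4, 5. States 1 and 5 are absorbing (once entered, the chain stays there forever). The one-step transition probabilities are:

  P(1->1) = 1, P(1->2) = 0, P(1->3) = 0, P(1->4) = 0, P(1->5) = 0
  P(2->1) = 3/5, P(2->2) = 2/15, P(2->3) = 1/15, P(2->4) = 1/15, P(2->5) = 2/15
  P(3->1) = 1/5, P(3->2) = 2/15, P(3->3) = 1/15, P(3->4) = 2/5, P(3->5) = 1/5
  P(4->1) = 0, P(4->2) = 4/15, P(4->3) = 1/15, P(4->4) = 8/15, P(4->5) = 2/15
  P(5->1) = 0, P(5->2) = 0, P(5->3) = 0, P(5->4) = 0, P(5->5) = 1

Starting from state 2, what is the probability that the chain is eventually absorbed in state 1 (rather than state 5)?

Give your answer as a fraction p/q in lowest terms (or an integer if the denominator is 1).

Answer: 213/275

Derivation:
Let a_i = P(absorbed in 1 | start in state i).
Boundary conditions: a_1 = 1, a_5 = 0.
For each transient state i, a_i = sum_j P(i->j) * a_j:
  a_2 = 3/5*a_1 + 2/15*a_2 + 1/15*a_3 + 1/15*a_4 + 2/15*a_5
  a_3 = 1/5*a_1 + 2/15*a_2 + 1/15*a_3 + 2/5*a_4 + 1/5*a_5
  a_4 = 0*a_1 + 4/15*a_2 + 1/15*a_3 + 8/15*a_4 + 2/15*a_5

Substituting a_1 = 1 and a_5 = 0, rearrange to (I - Q) a = r where r[i] = P(i -> 1):
  [13/15, -1/15, -1/15] . (a_2, a_3, a_4) = 3/5
  [-2/15, 14/15, -2/5] . (a_2, a_3, a_4) = 1/5
  [-4/15, -1/15, 7/15] . (a_2, a_3, a_4) = 0

Solving yields:
  a_2 = 213/275
  a_3 = 603/1100
  a_4 = 573/1100

Starting state is 2, so the absorption probability is a_2 = 213/275.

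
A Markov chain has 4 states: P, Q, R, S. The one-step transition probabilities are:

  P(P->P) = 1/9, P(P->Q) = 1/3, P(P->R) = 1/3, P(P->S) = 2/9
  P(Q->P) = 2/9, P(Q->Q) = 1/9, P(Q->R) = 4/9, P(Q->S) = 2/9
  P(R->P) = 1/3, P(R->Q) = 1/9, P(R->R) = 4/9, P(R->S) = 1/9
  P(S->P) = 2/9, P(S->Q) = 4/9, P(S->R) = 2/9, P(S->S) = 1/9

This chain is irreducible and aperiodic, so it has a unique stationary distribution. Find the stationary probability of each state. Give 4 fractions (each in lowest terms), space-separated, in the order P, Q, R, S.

Answer: 106/445 97/445 34/89 72/445

Derivation:
The stationary distribution satisfies pi = pi * P, i.e.:
  pi_P = 1/9*pi_P + 2/9*pi_Q + 1/3*pi_R + 2/9*pi_S
  pi_Q = 1/3*pi_P + 1/9*pi_Q + 1/9*pi_R + 4/9*pi_S
  pi_R = 1/3*pi_P + 4/9*pi_Q + 4/9*pi_R + 2/9*pi_S
  pi_S = 2/9*pi_P + 2/9*pi_Q + 1/9*pi_R + 1/9*pi_S
with normalization: pi_P + pi_Q + pi_R + pi_S = 1.

Using the first 3 balance equations plus normalization, the linear system A*pi = b is:
  [-8/9, 2/9, 1/3, 2/9] . pi = 0
  [1/3, -8/9, 1/9, 4/9] . pi = 0
  [1/3, 4/9, -5/9, 2/9] . pi = 0
  [1, 1, 1, 1] . pi = 1

Solving yields:
  pi_P = 106/445
  pi_Q = 97/445
  pi_R = 34/89
  pi_S = 72/445

Verification (pi * P):
  106/445*1/9 + 97/445*2/9 + 34/89*1/3 + 72/445*2/9 = 106/445 = pi_P  (ok)
  106/445*1/3 + 97/445*1/9 + 34/89*1/9 + 72/445*4/9 = 97/445 = pi_Q  (ok)
  106/445*1/3 + 97/445*4/9 + 34/89*4/9 + 72/445*2/9 = 34/89 = pi_R  (ok)
  106/445*2/9 + 97/445*2/9 + 34/89*1/9 + 72/445*1/9 = 72/445 = pi_S  (ok)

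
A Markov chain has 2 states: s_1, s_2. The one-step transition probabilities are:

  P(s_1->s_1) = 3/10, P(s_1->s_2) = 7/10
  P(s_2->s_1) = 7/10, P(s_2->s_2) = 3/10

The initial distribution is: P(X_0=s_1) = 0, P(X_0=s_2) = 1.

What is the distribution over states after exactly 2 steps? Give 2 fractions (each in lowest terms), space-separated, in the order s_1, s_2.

Answer: 21/50 29/50

Derivation:
Propagating the distribution step by step (d_{t+1} = d_t * P):
d_0 = (s_1=0, s_2=1)
  d_1[s_1] = 0*3/10 + 1*7/10 = 7/10
  d_1[s_2] = 0*7/10 + 1*3/10 = 3/10
d_1 = (s_1=7/10, s_2=3/10)
  d_2[s_1] = 7/10*3/10 + 3/10*7/10 = 21/50
  d_2[s_2] = 7/10*7/10 + 3/10*3/10 = 29/50
d_2 = (s_1=21/50, s_2=29/50)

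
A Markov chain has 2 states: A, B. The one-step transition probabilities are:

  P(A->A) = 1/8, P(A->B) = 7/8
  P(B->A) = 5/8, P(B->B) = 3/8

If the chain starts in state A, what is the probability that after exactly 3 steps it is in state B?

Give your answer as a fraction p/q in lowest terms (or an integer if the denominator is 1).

Computing P^3 by repeated multiplication:
P^1 =
  A: [1/8, 7/8]
  B: [5/8, 3/8]
P^2 =
  A: [9/16, 7/16]
  B: [5/16, 11/16]
P^3 =
  A: [11/32, 21/32]
  B: [15/32, 17/32]

(P^3)[A -> B] = 21/32

Answer: 21/32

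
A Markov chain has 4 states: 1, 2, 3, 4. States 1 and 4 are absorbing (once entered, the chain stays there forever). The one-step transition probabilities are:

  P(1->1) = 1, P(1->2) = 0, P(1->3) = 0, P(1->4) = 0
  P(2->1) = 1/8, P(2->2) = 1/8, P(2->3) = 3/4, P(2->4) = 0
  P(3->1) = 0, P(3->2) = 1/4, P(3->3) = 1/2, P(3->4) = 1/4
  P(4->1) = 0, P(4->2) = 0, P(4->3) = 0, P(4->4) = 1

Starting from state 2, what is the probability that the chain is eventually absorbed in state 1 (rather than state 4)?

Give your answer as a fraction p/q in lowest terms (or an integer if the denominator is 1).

Answer: 1/4

Derivation:
Let a_i = P(absorbed in 1 | start in state i).
Boundary conditions: a_1 = 1, a_4 = 0.
For each transient state i, a_i = sum_j P(i->j) * a_j:
  a_2 = 1/8*a_1 + 1/8*a_2 + 3/4*a_3 + 0*a_4
  a_3 = 0*a_1 + 1/4*a_2 + 1/2*a_3 + 1/4*a_4

Substituting a_1 = 1 and a_4 = 0, rearrange to (I - Q) a = r where r[i] = P(i -> 1):
  [7/8, -3/4] . (a_2, a_3) = 1/8
  [-1/4, 1/2] . (a_2, a_3) = 0

Solving yields:
  a_2 = 1/4
  a_3 = 1/8

Starting state is 2, so the absorption probability is a_2 = 1/4.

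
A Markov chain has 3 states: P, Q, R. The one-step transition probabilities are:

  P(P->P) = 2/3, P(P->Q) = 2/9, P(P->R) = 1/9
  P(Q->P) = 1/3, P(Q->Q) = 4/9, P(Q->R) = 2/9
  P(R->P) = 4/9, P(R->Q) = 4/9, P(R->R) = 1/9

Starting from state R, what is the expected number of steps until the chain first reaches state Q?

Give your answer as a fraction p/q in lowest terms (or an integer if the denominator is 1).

Let h_i = expected steps to first reach Q from state i.
Boundary: h_Q = 0.
First-step equations for the other states:
  h_P = 1 + 2/3*h_P + 2/9*h_Q + 1/9*h_R
  h_R = 1 + 4/9*h_P + 4/9*h_Q + 1/9*h_R

Substituting h_Q = 0 and rearranging gives the linear system (I - Q) h = 1:
  [1/3, -1/9] . (h_P, h_R) = 1
  [-4/9, 8/9] . (h_P, h_R) = 1

Solving yields:
  h_P = 81/20
  h_R = 63/20

Starting state is R, so the expected hitting time is h_R = 63/20.

Answer: 63/20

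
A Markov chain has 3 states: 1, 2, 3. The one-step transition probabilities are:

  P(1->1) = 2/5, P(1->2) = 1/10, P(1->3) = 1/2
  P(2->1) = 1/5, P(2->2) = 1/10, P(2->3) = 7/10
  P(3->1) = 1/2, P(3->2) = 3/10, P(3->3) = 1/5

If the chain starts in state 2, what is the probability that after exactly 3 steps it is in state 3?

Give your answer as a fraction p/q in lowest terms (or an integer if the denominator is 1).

Answer: 91/200

Derivation:
Computing P^3 by repeated multiplication:
P^1 =
  1: [2/5, 1/10, 1/2]
  2: [1/5, 1/10, 7/10]
  3: [1/2, 3/10, 1/5]
P^2 =
  1: [43/100, 1/5, 37/100]
  2: [9/20, 6/25, 31/100]
  3: [9/25, 7/50, 1/2]
P^3 =
  1: [397/1000, 87/500, 429/1000]
  2: [383/1000, 81/500, 91/200]
  3: [211/500, 1/5, 189/500]

(P^3)[2 -> 3] = 91/200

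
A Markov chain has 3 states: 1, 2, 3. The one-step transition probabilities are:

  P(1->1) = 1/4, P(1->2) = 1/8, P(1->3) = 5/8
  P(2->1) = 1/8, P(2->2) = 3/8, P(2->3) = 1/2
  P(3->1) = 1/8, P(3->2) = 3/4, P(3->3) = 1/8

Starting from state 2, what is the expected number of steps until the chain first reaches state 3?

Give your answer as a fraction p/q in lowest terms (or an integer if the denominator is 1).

Answer: 56/29

Derivation:
Let h_i = expected steps to first reach 3 from state i.
Boundary: h_3 = 0.
First-step equations for the other states:
  h_1 = 1 + 1/4*h_1 + 1/8*h_2 + 5/8*h_3
  h_2 = 1 + 1/8*h_1 + 3/8*h_2 + 1/2*h_3

Substituting h_3 = 0 and rearranging gives the linear system (I - Q) h = 1:
  [3/4, -1/8] . (h_1, h_2) = 1
  [-1/8, 5/8] . (h_1, h_2) = 1

Solving yields:
  h_1 = 48/29
  h_2 = 56/29

Starting state is 2, so the expected hitting time is h_2 = 56/29.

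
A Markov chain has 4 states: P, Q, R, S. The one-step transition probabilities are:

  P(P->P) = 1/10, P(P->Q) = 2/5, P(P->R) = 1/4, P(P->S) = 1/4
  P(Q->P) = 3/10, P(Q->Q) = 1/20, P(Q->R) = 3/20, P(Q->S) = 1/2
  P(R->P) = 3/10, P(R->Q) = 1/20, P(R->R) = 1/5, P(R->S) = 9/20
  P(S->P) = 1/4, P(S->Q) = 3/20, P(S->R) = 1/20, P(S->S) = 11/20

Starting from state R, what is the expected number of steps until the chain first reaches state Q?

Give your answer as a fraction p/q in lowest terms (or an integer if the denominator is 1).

Answer: 1712/301

Derivation:
Let h_i = expected steps to first reach Q from state i.
Boundary: h_Q = 0.
First-step equations for the other states:
  h_P = 1 + 1/10*h_P + 2/5*h_Q + 1/4*h_R + 1/4*h_S
  h_R = 1 + 3/10*h_P + 1/20*h_Q + 1/5*h_R + 9/20*h_S
  h_S = 1 + 1/4*h_P + 3/20*h_Q + 1/20*h_R + 11/20*h_S

Substituting h_Q = 0 and rearranging gives the linear system (I - Q) h = 1:
  [9/10, -1/4, -1/4] . (h_P, h_R, h_S) = 1
  [-3/10, 4/5, -9/20] . (h_P, h_R, h_S) = 1
  [-1/4, -1/20, 9/20] . (h_P, h_R, h_S) = 1

Solving yields:
  h_P = 1240/301
  h_R = 1712/301
  h_S = 36/7

Starting state is R, so the expected hitting time is h_R = 1712/301.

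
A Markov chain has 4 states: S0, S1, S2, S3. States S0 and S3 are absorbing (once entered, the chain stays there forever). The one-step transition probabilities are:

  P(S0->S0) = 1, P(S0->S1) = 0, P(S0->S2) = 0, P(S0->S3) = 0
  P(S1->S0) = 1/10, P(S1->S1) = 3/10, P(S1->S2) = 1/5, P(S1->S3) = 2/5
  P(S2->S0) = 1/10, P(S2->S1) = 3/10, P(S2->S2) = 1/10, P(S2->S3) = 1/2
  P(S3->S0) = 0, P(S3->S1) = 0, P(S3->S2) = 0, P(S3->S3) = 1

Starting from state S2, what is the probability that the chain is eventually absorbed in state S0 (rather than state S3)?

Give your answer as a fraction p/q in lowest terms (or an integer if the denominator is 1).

Let a_i = P(absorbed in S0 | start in state i).
Boundary conditions: a_S0 = 1, a_S3 = 0.
For each transient state i, a_i = sum_j P(i->j) * a_j:
  a_S1 = 1/10*a_S0 + 3/10*a_S1 + 1/5*a_S2 + 2/5*a_S3
  a_S2 = 1/10*a_S0 + 3/10*a_S1 + 1/10*a_S2 + 1/2*a_S3

Substituting a_S0 = 1 and a_S3 = 0, rearrange to (I - Q) a = r where r[i] = P(i -> S0):
  [7/10, -1/5] . (a_S1, a_S2) = 1/10
  [-3/10, 9/10] . (a_S1, a_S2) = 1/10

Solving yields:
  a_S1 = 11/57
  a_S2 = 10/57

Starting state is S2, so the absorption probability is a_S2 = 10/57.

Answer: 10/57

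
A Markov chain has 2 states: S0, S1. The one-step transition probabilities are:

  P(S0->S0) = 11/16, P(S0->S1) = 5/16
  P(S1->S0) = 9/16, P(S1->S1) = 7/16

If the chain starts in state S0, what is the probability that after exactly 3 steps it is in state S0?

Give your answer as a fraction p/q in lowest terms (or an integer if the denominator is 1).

Answer: 659/1024

Derivation:
Computing P^3 by repeated multiplication:
P^1 =
  S0: [11/16, 5/16]
  S1: [9/16, 7/16]
P^2 =
  S0: [83/128, 45/128]
  S1: [81/128, 47/128]
P^3 =
  S0: [659/1024, 365/1024]
  S1: [657/1024, 367/1024]

(P^3)[S0 -> S0] = 659/1024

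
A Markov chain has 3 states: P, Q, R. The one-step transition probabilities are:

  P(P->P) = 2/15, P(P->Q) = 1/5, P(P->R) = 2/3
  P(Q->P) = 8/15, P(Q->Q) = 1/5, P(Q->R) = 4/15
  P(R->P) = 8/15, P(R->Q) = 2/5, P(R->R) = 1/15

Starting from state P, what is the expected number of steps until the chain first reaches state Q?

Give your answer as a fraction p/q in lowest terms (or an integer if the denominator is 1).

Answer: 60/17

Derivation:
Let h_i = expected steps to first reach Q from state i.
Boundary: h_Q = 0.
First-step equations for the other states:
  h_P = 1 + 2/15*h_P + 1/5*h_Q + 2/3*h_R
  h_R = 1 + 8/15*h_P + 2/5*h_Q + 1/15*h_R

Substituting h_Q = 0 and rearranging gives the linear system (I - Q) h = 1:
  [13/15, -2/3] . (h_P, h_R) = 1
  [-8/15, 14/15] . (h_P, h_R) = 1

Solving yields:
  h_P = 60/17
  h_R = 105/34

Starting state is P, so the expected hitting time is h_P = 60/17.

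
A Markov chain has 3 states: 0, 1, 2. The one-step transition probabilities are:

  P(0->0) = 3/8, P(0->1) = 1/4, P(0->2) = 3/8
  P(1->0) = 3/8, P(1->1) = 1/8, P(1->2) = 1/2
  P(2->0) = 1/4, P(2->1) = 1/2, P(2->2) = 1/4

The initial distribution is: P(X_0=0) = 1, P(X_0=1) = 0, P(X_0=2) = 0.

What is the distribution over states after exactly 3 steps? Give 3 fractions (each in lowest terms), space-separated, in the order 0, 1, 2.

Answer: 169/512 77/256 189/512

Derivation:
Propagating the distribution step by step (d_{t+1} = d_t * P):
d_0 = (0=1, 1=0, 2=0)
  d_1[0] = 1*3/8 + 0*3/8 + 0*1/4 = 3/8
  d_1[1] = 1*1/4 + 0*1/8 + 0*1/2 = 1/4
  d_1[2] = 1*3/8 + 0*1/2 + 0*1/4 = 3/8
d_1 = (0=3/8, 1=1/4, 2=3/8)
  d_2[0] = 3/8*3/8 + 1/4*3/8 + 3/8*1/4 = 21/64
  d_2[1] = 3/8*1/4 + 1/4*1/8 + 3/8*1/2 = 5/16
  d_2[2] = 3/8*3/8 + 1/4*1/2 + 3/8*1/4 = 23/64
d_2 = (0=21/64, 1=5/16, 2=23/64)
  d_3[0] = 21/64*3/8 + 5/16*3/8 + 23/64*1/4 = 169/512
  d_3[1] = 21/64*1/4 + 5/16*1/8 + 23/64*1/2 = 77/256
  d_3[2] = 21/64*3/8 + 5/16*1/2 + 23/64*1/4 = 189/512
d_3 = (0=169/512, 1=77/256, 2=189/512)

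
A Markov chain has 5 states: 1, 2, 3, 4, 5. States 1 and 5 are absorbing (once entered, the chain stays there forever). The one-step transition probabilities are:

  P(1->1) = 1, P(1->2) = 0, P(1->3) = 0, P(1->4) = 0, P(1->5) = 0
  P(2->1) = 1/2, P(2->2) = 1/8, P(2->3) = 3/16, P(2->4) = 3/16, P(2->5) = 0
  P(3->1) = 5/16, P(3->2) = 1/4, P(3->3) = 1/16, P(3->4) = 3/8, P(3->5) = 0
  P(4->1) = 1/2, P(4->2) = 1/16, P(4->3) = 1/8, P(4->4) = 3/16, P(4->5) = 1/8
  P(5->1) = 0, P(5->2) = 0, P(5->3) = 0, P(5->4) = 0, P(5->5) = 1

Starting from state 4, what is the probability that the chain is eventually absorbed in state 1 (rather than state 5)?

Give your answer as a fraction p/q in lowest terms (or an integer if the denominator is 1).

Let a_i = P(absorbed in 1 | start in state i).
Boundary conditions: a_1 = 1, a_5 = 0.
For each transient state i, a_i = sum_j P(i->j) * a_j:
  a_2 = 1/2*a_1 + 1/8*a_2 + 3/16*a_3 + 3/16*a_4 + 0*a_5
  a_3 = 5/16*a_1 + 1/4*a_2 + 1/16*a_3 + 3/8*a_4 + 0*a_5
  a_4 = 1/2*a_1 + 1/16*a_2 + 1/8*a_3 + 3/16*a_4 + 1/8*a_5

Substituting a_1 = 1 and a_5 = 0, rearrange to (I - Q) a = r where r[i] = P(i -> 1):
  [7/8, -3/16, -3/16] . (a_2, a_3, a_4) = 1/2
  [-1/4, 15/16, -3/8] . (a_2, a_3, a_4) = 5/16
  [-1/16, -1/8, 13/16] . (a_2, a_3, a_4) = 1/2

Solving yields:
  a_2 = 731/773
  a_3 = 709/773
  a_4 = 641/773

Starting state is 4, so the absorption probability is a_4 = 641/773.

Answer: 641/773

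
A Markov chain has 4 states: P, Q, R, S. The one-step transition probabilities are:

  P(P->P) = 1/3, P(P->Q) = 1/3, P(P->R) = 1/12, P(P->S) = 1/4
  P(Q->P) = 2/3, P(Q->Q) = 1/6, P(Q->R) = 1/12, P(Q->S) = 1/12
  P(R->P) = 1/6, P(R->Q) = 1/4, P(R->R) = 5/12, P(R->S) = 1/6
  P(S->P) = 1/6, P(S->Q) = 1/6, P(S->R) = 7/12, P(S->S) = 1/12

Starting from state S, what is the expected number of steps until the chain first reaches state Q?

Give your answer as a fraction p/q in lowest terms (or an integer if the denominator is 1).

Answer: 840/197

Derivation:
Let h_i = expected steps to first reach Q from state i.
Boundary: h_Q = 0.
First-step equations for the other states:
  h_P = 1 + 1/3*h_P + 1/3*h_Q + 1/12*h_R + 1/4*h_S
  h_R = 1 + 1/6*h_P + 1/4*h_Q + 5/12*h_R + 1/6*h_S
  h_S = 1 + 1/6*h_P + 1/6*h_Q + 7/12*h_R + 1/12*h_S

Substituting h_Q = 0 and rearranging gives the linear system (I - Q) h = 1:
  [2/3, -1/12, -1/4] . (h_P, h_R, h_S) = 1
  [-1/6, 7/12, -1/6] . (h_P, h_R, h_S) = 1
  [-1/6, -7/12, 11/12] . (h_P, h_R, h_S) = 1

Solving yields:
  h_P = 708/197
  h_R = 780/197
  h_S = 840/197

Starting state is S, so the expected hitting time is h_S = 840/197.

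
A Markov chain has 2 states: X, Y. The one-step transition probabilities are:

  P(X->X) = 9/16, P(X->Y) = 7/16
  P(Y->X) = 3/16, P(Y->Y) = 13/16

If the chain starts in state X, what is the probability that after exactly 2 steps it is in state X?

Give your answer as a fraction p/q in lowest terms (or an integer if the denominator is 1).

Answer: 51/128

Derivation:
Computing P^2 by repeated multiplication:
P^1 =
  X: [9/16, 7/16]
  Y: [3/16, 13/16]
P^2 =
  X: [51/128, 77/128]
  Y: [33/128, 95/128]

(P^2)[X -> X] = 51/128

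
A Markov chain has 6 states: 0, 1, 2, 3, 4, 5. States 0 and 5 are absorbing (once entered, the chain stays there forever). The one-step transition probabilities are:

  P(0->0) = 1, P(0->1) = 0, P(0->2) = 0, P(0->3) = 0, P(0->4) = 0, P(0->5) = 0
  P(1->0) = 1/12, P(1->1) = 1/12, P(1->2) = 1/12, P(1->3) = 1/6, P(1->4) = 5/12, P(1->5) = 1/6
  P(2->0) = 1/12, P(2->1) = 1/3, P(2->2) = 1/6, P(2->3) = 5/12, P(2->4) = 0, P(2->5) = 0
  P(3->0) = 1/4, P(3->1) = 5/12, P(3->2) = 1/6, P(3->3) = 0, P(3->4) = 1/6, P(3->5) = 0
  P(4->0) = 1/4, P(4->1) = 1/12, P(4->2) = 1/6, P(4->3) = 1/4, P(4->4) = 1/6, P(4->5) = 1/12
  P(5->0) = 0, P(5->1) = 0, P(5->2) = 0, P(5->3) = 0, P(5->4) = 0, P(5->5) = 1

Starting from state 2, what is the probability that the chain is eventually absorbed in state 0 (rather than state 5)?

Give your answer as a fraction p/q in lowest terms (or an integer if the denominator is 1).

Answer: 1733/2374

Derivation:
Let a_i = P(absorbed in 0 | start in state i).
Boundary conditions: a_0 = 1, a_5 = 0.
For each transient state i, a_i = sum_j P(i->j) * a_j:
  a_1 = 1/12*a_0 + 1/12*a_1 + 1/12*a_2 + 1/6*a_3 + 5/12*a_4 + 1/6*a_5
  a_2 = 1/12*a_0 + 1/3*a_1 + 1/6*a_2 + 5/12*a_3 + 0*a_4 + 0*a_5
  a_3 = 1/4*a_0 + 5/12*a_1 + 1/6*a_2 + 0*a_3 + 1/6*a_4 + 0*a_5
  a_4 = 1/4*a_0 + 1/12*a_1 + 1/6*a_2 + 1/4*a_3 + 1/6*a_4 + 1/12*a_5

Substituting a_0 = 1 and a_5 = 0, rearrange to (I - Q) a = r where r[i] = P(i -> 0):
  [11/12, -1/12, -1/6, -5/12] . (a_1, a_2, a_3, a_4) = 1/12
  [-1/3, 5/6, -5/12, 0] . (a_1, a_2, a_3, a_4) = 1/12
  [-5/12, -1/6, 1, -1/6] . (a_1, a_2, a_3, a_4) = 1/4
  [-1/12, -1/6, -1/4, 5/6] . (a_1, a_2, a_3, a_4) = 1/4

Solving yields:
  a_1 = 747/1187
  a_2 = 1733/2374
  a_3 = 898/1187
  a_4 = 1747/2374

Starting state is 2, so the absorption probability is a_2 = 1733/2374.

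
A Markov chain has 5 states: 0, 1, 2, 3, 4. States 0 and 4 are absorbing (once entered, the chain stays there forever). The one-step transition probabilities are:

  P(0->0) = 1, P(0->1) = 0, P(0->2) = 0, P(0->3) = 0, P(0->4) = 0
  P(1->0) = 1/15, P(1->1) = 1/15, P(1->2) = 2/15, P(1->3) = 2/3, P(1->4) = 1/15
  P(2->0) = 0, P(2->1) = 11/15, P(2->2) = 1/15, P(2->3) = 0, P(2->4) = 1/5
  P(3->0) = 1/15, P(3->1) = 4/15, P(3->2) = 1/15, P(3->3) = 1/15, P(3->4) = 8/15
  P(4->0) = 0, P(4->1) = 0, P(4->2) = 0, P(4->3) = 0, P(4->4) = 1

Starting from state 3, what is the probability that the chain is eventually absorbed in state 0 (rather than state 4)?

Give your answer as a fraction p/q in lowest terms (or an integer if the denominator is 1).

Answer: 241/1766

Derivation:
Let a_i = P(absorbed in 0 | start in state i).
Boundary conditions: a_0 = 1, a_4 = 0.
For each transient state i, a_i = sum_j P(i->j) * a_j:
  a_1 = 1/15*a_0 + 1/15*a_1 + 2/15*a_2 + 2/3*a_3 + 1/15*a_4
  a_2 = 0*a_0 + 11/15*a_1 + 1/15*a_2 + 0*a_3 + 1/5*a_4
  a_3 = 1/15*a_0 + 4/15*a_1 + 1/15*a_2 + 1/15*a_3 + 8/15*a_4

Substituting a_0 = 1 and a_4 = 0, rearrange to (I - Q) a = r where r[i] = P(i -> 0):
  [14/15, -2/15, -2/3] . (a_1, a_2, a_3) = 1/15
  [-11/15, 14/15, 0] . (a_1, a_2, a_3) = 0
  [-4/15, -1/15, 14/15] . (a_1, a_2, a_3) = 1/15

Solving yields:
  a_1 = 168/883
  a_2 = 132/883
  a_3 = 241/1766

Starting state is 3, so the absorption probability is a_3 = 241/1766.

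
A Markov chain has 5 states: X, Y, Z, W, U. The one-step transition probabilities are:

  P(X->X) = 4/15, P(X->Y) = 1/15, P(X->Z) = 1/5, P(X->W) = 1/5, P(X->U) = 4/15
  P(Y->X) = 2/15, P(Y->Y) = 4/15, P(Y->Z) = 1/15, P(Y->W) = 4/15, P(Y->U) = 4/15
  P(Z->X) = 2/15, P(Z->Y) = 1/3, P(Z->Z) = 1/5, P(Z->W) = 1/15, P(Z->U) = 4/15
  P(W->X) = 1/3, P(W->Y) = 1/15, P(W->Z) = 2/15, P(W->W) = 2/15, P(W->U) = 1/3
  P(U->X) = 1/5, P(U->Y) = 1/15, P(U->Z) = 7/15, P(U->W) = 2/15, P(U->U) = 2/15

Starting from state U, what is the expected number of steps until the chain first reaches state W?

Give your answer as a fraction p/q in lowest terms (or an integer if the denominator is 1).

Let h_i = expected steps to first reach W from state i.
Boundary: h_W = 0.
First-step equations for the other states:
  h_X = 1 + 4/15*h_X + 1/15*h_Y + 1/5*h_Z + 1/5*h_W + 4/15*h_U
  h_Y = 1 + 2/15*h_X + 4/15*h_Y + 1/15*h_Z + 4/15*h_W + 4/15*h_U
  h_Z = 1 + 2/15*h_X + 1/3*h_Y + 1/5*h_Z + 1/15*h_W + 4/15*h_U
  h_U = 1 + 1/5*h_X + 1/15*h_Y + 7/15*h_Z + 2/15*h_W + 2/15*h_U

Substituting h_W = 0 and rearranging gives the linear system (I - Q) h = 1:
  [11/15, -1/15, -1/5, -4/15] . (h_X, h_Y, h_Z, h_U) = 1
  [-2/15, 11/15, -1/15, -4/15] . (h_X, h_Y, h_Z, h_U) = 1
  [-2/15, -1/3, 4/5, -4/15] . (h_X, h_Y, h_Z, h_U) = 1
  [-1/5, -1/15, -7/15, 13/15] . (h_X, h_Y, h_Z, h_U) = 1

Solving yields:
  h_X = 47940/7819
  h_Y = 43095/7819
  h_Z = 53040/7819
  h_U = 51960/7819

Starting state is U, so the expected hitting time is h_U = 51960/7819.

Answer: 51960/7819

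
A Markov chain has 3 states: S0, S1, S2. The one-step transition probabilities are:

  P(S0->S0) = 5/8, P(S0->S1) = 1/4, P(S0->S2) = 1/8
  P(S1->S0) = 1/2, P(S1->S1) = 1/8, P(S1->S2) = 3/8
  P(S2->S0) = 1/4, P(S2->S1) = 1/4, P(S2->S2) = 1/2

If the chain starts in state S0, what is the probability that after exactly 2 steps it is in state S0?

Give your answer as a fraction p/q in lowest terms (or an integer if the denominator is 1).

Computing P^2 by repeated multiplication:
P^1 =
  S0: [5/8, 1/4, 1/8]
  S1: [1/2, 1/8, 3/8]
  S2: [1/4, 1/4, 1/2]
P^2 =
  S0: [35/64, 7/32, 15/64]
  S1: [15/32, 15/64, 19/64]
  S2: [13/32, 7/32, 3/8]

(P^2)[S0 -> S0] = 35/64

Answer: 35/64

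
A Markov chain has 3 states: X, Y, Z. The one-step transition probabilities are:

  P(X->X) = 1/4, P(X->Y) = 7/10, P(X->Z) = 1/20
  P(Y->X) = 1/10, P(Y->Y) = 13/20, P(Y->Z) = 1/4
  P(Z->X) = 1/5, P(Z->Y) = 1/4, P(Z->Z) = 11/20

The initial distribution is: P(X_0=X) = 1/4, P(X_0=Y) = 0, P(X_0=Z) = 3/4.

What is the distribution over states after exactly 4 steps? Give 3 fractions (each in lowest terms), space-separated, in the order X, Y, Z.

Propagating the distribution step by step (d_{t+1} = d_t * P):
d_0 = (X=1/4, Y=0, Z=3/4)
  d_1[X] = 1/4*1/4 + 0*1/10 + 3/4*1/5 = 17/80
  d_1[Y] = 1/4*7/10 + 0*13/20 + 3/4*1/4 = 29/80
  d_1[Z] = 1/4*1/20 + 0*1/4 + 3/4*11/20 = 17/40
d_1 = (X=17/80, Y=29/80, Z=17/40)
  d_2[X] = 17/80*1/4 + 29/80*1/10 + 17/40*1/5 = 279/1600
  d_2[Y] = 17/80*7/10 + 29/80*13/20 + 17/40*1/4 = 157/320
  d_2[Z] = 17/80*1/20 + 29/80*1/4 + 17/40*11/20 = 67/200
d_2 = (X=279/1600, Y=157/320, Z=67/200)
  d_3[X] = 279/1600*1/4 + 157/320*1/10 + 67/200*1/5 = 5109/32000
  d_3[Y] = 279/1600*7/10 + 157/320*13/20 + 67/200*1/4 = 16791/32000
  d_3[Z] = 279/1600*1/20 + 157/320*1/4 + 67/200*11/20 = 101/320
d_3 = (X=5109/32000, Y=16791/32000, Z=101/320)
  d_4[X] = 5109/32000*1/4 + 16791/32000*1/10 + 101/320*1/5 = 99527/640000
  d_4[Y] = 5109/32000*7/10 + 16791/32000*13/20 + 101/320*1/4 = 340309/640000
  d_4[Z] = 5109/32000*1/20 + 16791/32000*1/4 + 101/320*11/20 = 50041/160000
d_4 = (X=99527/640000, Y=340309/640000, Z=50041/160000)

Answer: 99527/640000 340309/640000 50041/160000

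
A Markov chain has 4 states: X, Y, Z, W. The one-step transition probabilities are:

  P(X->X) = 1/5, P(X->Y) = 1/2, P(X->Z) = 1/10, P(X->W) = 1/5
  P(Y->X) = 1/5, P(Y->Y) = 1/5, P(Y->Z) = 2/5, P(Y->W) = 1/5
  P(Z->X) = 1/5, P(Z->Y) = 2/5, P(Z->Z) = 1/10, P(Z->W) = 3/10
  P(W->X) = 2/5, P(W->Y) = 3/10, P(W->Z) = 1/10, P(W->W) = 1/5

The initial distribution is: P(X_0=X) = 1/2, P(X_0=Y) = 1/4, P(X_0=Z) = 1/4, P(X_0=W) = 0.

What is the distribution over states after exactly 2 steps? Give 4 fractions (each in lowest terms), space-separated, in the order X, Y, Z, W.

Answer: 49/200 127/400 11/50 87/400

Derivation:
Propagating the distribution step by step (d_{t+1} = d_t * P):
d_0 = (X=1/2, Y=1/4, Z=1/4, W=0)
  d_1[X] = 1/2*1/5 + 1/4*1/5 + 1/4*1/5 + 0*2/5 = 1/5
  d_1[Y] = 1/2*1/2 + 1/4*1/5 + 1/4*2/5 + 0*3/10 = 2/5
  d_1[Z] = 1/2*1/10 + 1/4*2/5 + 1/4*1/10 + 0*1/10 = 7/40
  d_1[W] = 1/2*1/5 + 1/4*1/5 + 1/4*3/10 + 0*1/5 = 9/40
d_1 = (X=1/5, Y=2/5, Z=7/40, W=9/40)
  d_2[X] = 1/5*1/5 + 2/5*1/5 + 7/40*1/5 + 9/40*2/5 = 49/200
  d_2[Y] = 1/5*1/2 + 2/5*1/5 + 7/40*2/5 + 9/40*3/10 = 127/400
  d_2[Z] = 1/5*1/10 + 2/5*2/5 + 7/40*1/10 + 9/40*1/10 = 11/50
  d_2[W] = 1/5*1/5 + 2/5*1/5 + 7/40*3/10 + 9/40*1/5 = 87/400
d_2 = (X=49/200, Y=127/400, Z=11/50, W=87/400)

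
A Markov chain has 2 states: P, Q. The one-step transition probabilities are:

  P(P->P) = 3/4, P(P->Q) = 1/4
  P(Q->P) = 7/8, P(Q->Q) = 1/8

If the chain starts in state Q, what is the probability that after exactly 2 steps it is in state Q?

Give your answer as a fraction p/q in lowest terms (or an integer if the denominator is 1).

Computing P^2 by repeated multiplication:
P^1 =
  P: [3/4, 1/4]
  Q: [7/8, 1/8]
P^2 =
  P: [25/32, 7/32]
  Q: [49/64, 15/64]

(P^2)[Q -> Q] = 15/64

Answer: 15/64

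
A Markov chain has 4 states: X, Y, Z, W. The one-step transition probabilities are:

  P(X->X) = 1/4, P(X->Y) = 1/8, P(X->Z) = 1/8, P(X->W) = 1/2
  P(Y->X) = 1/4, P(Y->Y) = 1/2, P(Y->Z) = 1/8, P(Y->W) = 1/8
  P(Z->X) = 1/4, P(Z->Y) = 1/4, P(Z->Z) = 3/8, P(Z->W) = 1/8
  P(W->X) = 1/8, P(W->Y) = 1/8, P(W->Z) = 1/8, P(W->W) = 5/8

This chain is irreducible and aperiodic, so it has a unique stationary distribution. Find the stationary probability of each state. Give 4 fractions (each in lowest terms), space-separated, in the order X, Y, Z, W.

Answer: 1/5 7/30 1/6 2/5

Derivation:
The stationary distribution satisfies pi = pi * P, i.e.:
  pi_X = 1/4*pi_X + 1/4*pi_Y + 1/4*pi_Z + 1/8*pi_W
  pi_Y = 1/8*pi_X + 1/2*pi_Y + 1/4*pi_Z + 1/8*pi_W
  pi_Z = 1/8*pi_X + 1/8*pi_Y + 3/8*pi_Z + 1/8*pi_W
  pi_W = 1/2*pi_X + 1/8*pi_Y + 1/8*pi_Z + 5/8*pi_W
with normalization: pi_X + pi_Y + pi_Z + pi_W = 1.

Using the first 3 balance equations plus normalization, the linear system A*pi = b is:
  [-3/4, 1/4, 1/4, 1/8] . pi = 0
  [1/8, -1/2, 1/4, 1/8] . pi = 0
  [1/8, 1/8, -5/8, 1/8] . pi = 0
  [1, 1, 1, 1] . pi = 1

Solving yields:
  pi_X = 1/5
  pi_Y = 7/30
  pi_Z = 1/6
  pi_W = 2/5

Verification (pi * P):
  1/5*1/4 + 7/30*1/4 + 1/6*1/4 + 2/5*1/8 = 1/5 = pi_X  (ok)
  1/5*1/8 + 7/30*1/2 + 1/6*1/4 + 2/5*1/8 = 7/30 = pi_Y  (ok)
  1/5*1/8 + 7/30*1/8 + 1/6*3/8 + 2/5*1/8 = 1/6 = pi_Z  (ok)
  1/5*1/2 + 7/30*1/8 + 1/6*1/8 + 2/5*5/8 = 2/5 = pi_W  (ok)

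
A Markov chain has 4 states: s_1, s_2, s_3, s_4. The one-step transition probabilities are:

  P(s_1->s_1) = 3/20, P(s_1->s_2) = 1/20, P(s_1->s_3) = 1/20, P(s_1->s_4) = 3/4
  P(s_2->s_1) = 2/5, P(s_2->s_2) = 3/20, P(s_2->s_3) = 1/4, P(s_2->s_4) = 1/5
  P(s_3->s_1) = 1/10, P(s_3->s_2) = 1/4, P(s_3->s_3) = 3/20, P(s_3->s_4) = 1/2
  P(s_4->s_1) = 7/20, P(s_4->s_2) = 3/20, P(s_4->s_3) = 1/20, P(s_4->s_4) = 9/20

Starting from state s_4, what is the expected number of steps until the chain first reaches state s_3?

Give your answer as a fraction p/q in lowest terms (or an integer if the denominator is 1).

Let h_i = expected steps to first reach s_3 from state i.
Boundary: h_s_3 = 0.
First-step equations for the other states:
  h_s_1 = 1 + 3/20*h_s_1 + 1/20*h_s_2 + 1/20*h_s_3 + 3/4*h_s_4
  h_s_2 = 1 + 2/5*h_s_1 + 3/20*h_s_2 + 1/4*h_s_3 + 1/5*h_s_4
  h_s_4 = 1 + 7/20*h_s_1 + 3/20*h_s_2 + 1/20*h_s_3 + 9/20*h_s_4

Substituting h_s_3 = 0 and rearranging gives the linear system (I - Q) h = 1:
  [17/20, -1/20, -3/4] . (h_s_1, h_s_2, h_s_4) = 1
  [-2/5, 17/20, -1/5] . (h_s_1, h_s_2, h_s_4) = 1
  [-7/20, -3/20, 11/20] . (h_s_1, h_s_2, h_s_4) = 1

Solving yields:
  h_s_1 = 700/51
  h_s_2 = 3860/357
  h_s_4 = 4820/357

Starting state is s_4, so the expected hitting time is h_s_4 = 4820/357.

Answer: 4820/357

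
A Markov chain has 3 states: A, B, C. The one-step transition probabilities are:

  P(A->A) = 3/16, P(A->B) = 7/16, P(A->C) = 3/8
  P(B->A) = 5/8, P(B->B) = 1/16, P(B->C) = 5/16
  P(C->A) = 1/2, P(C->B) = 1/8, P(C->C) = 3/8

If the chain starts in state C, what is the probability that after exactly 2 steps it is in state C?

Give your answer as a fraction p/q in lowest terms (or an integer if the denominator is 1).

Answer: 47/128

Derivation:
Computing P^2 by repeated multiplication:
P^1 =
  A: [3/16, 7/16, 3/8]
  B: [5/8, 1/16, 5/16]
  C: [1/2, 1/8, 3/8]
P^2 =
  A: [127/256, 5/32, 89/256]
  B: [5/16, 81/256, 95/256]
  C: [23/64, 35/128, 47/128]

(P^2)[C -> C] = 47/128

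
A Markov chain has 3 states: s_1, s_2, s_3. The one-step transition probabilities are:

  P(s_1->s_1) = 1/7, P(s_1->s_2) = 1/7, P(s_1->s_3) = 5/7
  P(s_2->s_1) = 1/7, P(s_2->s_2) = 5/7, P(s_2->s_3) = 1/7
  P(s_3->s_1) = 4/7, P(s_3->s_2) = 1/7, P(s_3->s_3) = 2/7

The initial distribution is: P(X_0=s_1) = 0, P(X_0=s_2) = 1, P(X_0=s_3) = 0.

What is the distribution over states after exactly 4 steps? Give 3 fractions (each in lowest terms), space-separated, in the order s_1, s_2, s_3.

Answer: 646/2401 971/2401 16/49

Derivation:
Propagating the distribution step by step (d_{t+1} = d_t * P):
d_0 = (s_1=0, s_2=1, s_3=0)
  d_1[s_1] = 0*1/7 + 1*1/7 + 0*4/7 = 1/7
  d_1[s_2] = 0*1/7 + 1*5/7 + 0*1/7 = 5/7
  d_1[s_3] = 0*5/7 + 1*1/7 + 0*2/7 = 1/7
d_1 = (s_1=1/7, s_2=5/7, s_3=1/7)
  d_2[s_1] = 1/7*1/7 + 5/7*1/7 + 1/7*4/7 = 10/49
  d_2[s_2] = 1/7*1/7 + 5/7*5/7 + 1/7*1/7 = 27/49
  d_2[s_3] = 1/7*5/7 + 5/7*1/7 + 1/7*2/7 = 12/49
d_2 = (s_1=10/49, s_2=27/49, s_3=12/49)
  d_3[s_1] = 10/49*1/7 + 27/49*1/7 + 12/49*4/7 = 85/343
  d_3[s_2] = 10/49*1/7 + 27/49*5/7 + 12/49*1/7 = 157/343
  d_3[s_3] = 10/49*5/7 + 27/49*1/7 + 12/49*2/7 = 101/343
d_3 = (s_1=85/343, s_2=157/343, s_3=101/343)
  d_4[s_1] = 85/343*1/7 + 157/343*1/7 + 101/343*4/7 = 646/2401
  d_4[s_2] = 85/343*1/7 + 157/343*5/7 + 101/343*1/7 = 971/2401
  d_4[s_3] = 85/343*5/7 + 157/343*1/7 + 101/343*2/7 = 16/49
d_4 = (s_1=646/2401, s_2=971/2401, s_3=16/49)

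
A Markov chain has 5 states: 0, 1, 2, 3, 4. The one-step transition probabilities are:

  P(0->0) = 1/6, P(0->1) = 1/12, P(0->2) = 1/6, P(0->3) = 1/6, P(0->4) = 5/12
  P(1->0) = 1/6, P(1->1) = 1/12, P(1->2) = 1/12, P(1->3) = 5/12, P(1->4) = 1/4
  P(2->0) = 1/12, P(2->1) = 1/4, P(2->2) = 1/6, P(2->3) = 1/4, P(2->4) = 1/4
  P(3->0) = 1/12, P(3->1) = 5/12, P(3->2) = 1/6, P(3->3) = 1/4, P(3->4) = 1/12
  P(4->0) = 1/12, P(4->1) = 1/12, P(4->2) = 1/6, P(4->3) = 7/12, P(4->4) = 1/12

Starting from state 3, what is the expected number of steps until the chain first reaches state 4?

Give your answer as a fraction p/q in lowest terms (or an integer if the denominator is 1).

Answer: 6414/1219

Derivation:
Let h_i = expected steps to first reach 4 from state i.
Boundary: h_4 = 0.
First-step equations for the other states:
  h_0 = 1 + 1/6*h_0 + 1/12*h_1 + 1/6*h_2 + 1/6*h_3 + 5/12*h_4
  h_1 = 1 + 1/6*h_0 + 1/12*h_1 + 1/12*h_2 + 5/12*h_3 + 1/4*h_4
  h_2 = 1 + 1/12*h_0 + 1/4*h_1 + 1/6*h_2 + 1/4*h_3 + 1/4*h_4
  h_3 = 1 + 1/12*h_0 + 5/12*h_1 + 1/6*h_2 + 1/4*h_3 + 1/12*h_4

Substituting h_4 = 0 and rearranging gives the linear system (I - Q) h = 1:
  [5/6, -1/12, -1/6, -1/6] . (h_0, h_1, h_2, h_3) = 1
  [-1/6, 11/12, -1/12, -5/12] . (h_0, h_1, h_2, h_3) = 1
  [-1/12, -1/4, 5/6, -1/4] . (h_0, h_1, h_2, h_3) = 1
  [-1/12, -5/12, -1/6, 3/4] . (h_0, h_1, h_2, h_3) = 1

Solving yields:
  h_0 = 4398/1219
  h_1 = 5544/1219
  h_2 = 5490/1219
  h_3 = 6414/1219

Starting state is 3, so the expected hitting time is h_3 = 6414/1219.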